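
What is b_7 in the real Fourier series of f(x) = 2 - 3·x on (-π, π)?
b_7 = (1/π) ∫_{-π}^{π} f(x)·sin(7x) dx.
Evaluate the integral (use parity and integration by parts as needed): b_7 = -6/7.

Final answer: -6/7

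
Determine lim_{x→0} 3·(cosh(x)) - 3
Direct substitution at x = 0 gives 0.

Final answer: 0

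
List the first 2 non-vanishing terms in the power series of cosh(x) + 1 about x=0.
x^2/2 + 2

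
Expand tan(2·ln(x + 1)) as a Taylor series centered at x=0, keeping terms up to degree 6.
-16·x^6 + 28·x^5/3 - 9·x^4/2 + 10·x^3/3 - x^2 + 2·x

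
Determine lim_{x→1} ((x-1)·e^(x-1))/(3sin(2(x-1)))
Both numerator and denominator → 0 as x → 1; this is a 0/0 indeterminate form.
Expand each to leading order near x = 1: numerator ~ (x - 1), denominator ~ 6·(x - 1).
The limit of the ratio is 1/6.

Final answer: 1/6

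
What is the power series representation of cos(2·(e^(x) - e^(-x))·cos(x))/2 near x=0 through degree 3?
1/2 - 4·x^2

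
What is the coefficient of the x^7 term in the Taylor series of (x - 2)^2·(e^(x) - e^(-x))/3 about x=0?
Expand to order 7: (x - 2)^2·(e^(x) - e^(-x))/3 = 23·x^7/3780 - x^6/45 + 2·x^5/15 - 4·x^4/9 + 10·x^3/9 - 8·x^2/3 + 8·x/3 + O(x^8).
The coefficient of x^7 is 23/3780.

Final answer: 23/3780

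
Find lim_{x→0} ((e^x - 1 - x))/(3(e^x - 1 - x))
Both numerator and denominator → 0 as x → 0; this is a 0/0 indeterminate form.
Expand each to leading order near x = 0: numerator ~ x^2/2, denominator ~ 3·x^2/2.
The limit of the ratio is 1/3.

Final answer: 1/3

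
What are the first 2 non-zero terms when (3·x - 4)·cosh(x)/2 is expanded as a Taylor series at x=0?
3·x/2 - 2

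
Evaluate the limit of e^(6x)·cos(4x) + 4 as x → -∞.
Evaluate the dominant behaviour as x → -∞; each term tends to a finite value or vanishes.
Limit = 4.

Final answer: 4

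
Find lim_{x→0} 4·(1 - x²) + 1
Direct substitution at x = 0 gives 5.

Final answer: 5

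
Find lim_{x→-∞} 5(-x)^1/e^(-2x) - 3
The quotient is an ∞/∞ indeterminate form as x → -∞.
Compare growth rates of the dominant terms (exponentials ≫ polynomials ≫ logarithms), or apply L'Hôpital's rule; the quotient → 0.
Adding the constant: 0 - 3 = -3. Limit = -3.

Final answer: -3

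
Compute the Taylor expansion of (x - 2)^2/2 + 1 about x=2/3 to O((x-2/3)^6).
17/9 - 4·(x - 2/3)/3 + (x - 2/3)^2/2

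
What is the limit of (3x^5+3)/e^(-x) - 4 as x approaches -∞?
The quotient is an ∞/∞ indeterminate form as x → -∞.
Compare growth rates of the dominant terms (exponentials ≫ polynomials ≫ logarithms), or apply L'Hôpital's rule; the quotient → 0.
Adding the constant: 0 - 4 = -4. Limit = -4.

Final answer: -4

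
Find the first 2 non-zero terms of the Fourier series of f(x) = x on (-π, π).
2·sin(x) - sin(2·x)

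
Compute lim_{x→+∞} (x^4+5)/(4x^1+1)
This is an ∞/∞ indeterminate form as x → +∞.
Divide numerator and denominator by x^4 and let the lower-order terms vanish; the numerator's degree 4 exceeds the denominator's degree 1, so the quotient diverges.
Limit = ∞.

Final answer: ∞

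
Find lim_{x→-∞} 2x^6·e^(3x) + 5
The product is a 0·∞ indeterminate form at x → -∞.
Rewrite the product as 2x^6 / e^(-3x) (an ∞/∞ form) and apply L'Hôpital, or use the standard hierarchy e^(3|x|) ≫ |x^6| as x → -∞.
The indeterminate product → 0, so the limit = 5.

Final answer: 5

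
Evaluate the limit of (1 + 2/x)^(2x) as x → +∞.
As x → +∞: write (1 + 2/x)^(2x) = ((1 + 2/x)^x)^2 → (e^2)^2 = e^4.
Limit = e^(4).

Final answer: e^(4)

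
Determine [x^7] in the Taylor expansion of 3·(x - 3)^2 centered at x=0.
Expand to order 7: 3·(x - 3)^2 = 3·x^2 - 18·x + 27 + O(x^8).
The coefficient of x^7 is 0.

Final answer: 0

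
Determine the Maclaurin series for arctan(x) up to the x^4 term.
-x^3/3 + x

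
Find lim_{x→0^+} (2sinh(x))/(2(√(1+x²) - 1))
Both numerator and denominator → 0 as x → 0^+; this is a 0/0 indeterminate form.
Expand each to leading order near x = 0: numerator ~ 2·x, denominator ~ x^2.
The limit of the ratio is ∞.

Final answer: ∞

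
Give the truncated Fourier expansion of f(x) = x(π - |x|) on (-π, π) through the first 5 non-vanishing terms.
8·sin(x)/π + 8·sin(3·x)/(27·π) + 8·sin(5·x)/(125·π) + 8·sin(7·x)/(343·π) + 8·sin(9·x)/(729·π)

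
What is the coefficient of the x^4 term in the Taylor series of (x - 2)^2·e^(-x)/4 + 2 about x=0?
Expand to order 4: (x - 2)^2·e^(-x)/4 + 2 = x^4/3 - 11·x^3/12 + 7·x^2/4 - 2·x + 3 + O(x^5).
The coefficient of x^4 is 1/3.

Final answer: 1/3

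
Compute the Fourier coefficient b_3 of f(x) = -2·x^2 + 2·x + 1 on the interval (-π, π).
b_3 = (1/π) ∫_{-π}^{π} f(x)·sin(3x) dx.
Evaluate the integral (use parity and integration by parts as needed): b_3 = 4/3.

Final answer: 4/3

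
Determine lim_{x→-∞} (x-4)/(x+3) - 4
Evaluate the dominant behaviour as x → -∞; each term tends to a finite value or vanishes.
Limit = -3.

Final answer: -3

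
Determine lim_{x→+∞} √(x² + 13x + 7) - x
This is an ∞ − ∞ indeterminate form.
Multiply and divide by the conjugate √(x²+13x + 7) + x; the x² terms cancel, leaving (13x + 7)/(√(x²+13x + 7)+x) → 13/2.
Limit = 13/2.

Final answer: 13/2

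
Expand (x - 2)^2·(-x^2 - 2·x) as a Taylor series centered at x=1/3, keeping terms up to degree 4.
-175/81 - 130·(x - 1/3)/27 + 16·(x - 1/3)^2/3 + 2·(x - 1/3)^3/3 - (x - 1/3)^4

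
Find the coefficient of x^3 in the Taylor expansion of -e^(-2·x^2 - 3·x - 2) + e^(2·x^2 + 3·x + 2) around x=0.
Expand to order 3: -e^(-2·x^2 - 3·x - 2) + e^(2·x^2 + 3·x + 2) = x^3·(-3·e^(-2)/2 + 21·e^(2)/2) + x^2·(-5·e^(-2)/2 + 13·e^(2)/2) + x·(3·e^(-2) + 3·e^(2)) - e^(-2) + e^(2) + O(x^4).
The coefficient of x^3 is -3·e^(-2)/2 + 21·e^(2)/2.

Final answer: -3·e^(-2)/2 + 21·e^(2)/2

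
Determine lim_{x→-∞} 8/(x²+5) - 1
Evaluate the dominant behaviour as x → -∞; each term tends to a finite value or vanishes.
Limit = -1.

Final answer: -1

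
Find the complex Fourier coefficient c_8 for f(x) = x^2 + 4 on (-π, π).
Compute the real Fourier coefficients first: a_8 = 1/16, b_8 = 0.
Then c_8 = (a_8 − i·b_8)/2 = 1/32.

Final answer: 1/32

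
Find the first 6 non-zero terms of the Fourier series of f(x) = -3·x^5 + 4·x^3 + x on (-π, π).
(-766 - 6·π^4 + 128·π^2)·sin(x) + (-19·π^2 + 55/2 + 3·π^4)·sin(2·x) + (-2·π^4 - 110/27 + 64·π^2/9)·sin(3·x) + (-31·π^2/8 + 61/64 + 3·π^4/2)·sin(4·x) + (-6·π^4/5 - 134/625 + 64·π^2/25)·sin(5·x) + (-17·π^2/9 - 1/54 + π^4)·sin(6·x)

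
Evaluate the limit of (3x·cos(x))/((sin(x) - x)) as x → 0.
Both numerator and denominator → 0 as x → 0; this is a 0/0 indeterminate form.
Expand each to leading order near x = 0: numerator ~ 3·x, denominator ~ -x^3/6.
The limit of the ratio is -∞.

Final answer: -∞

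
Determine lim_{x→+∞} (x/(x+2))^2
As x → +∞: x/(x+2) = 1/(1 + 2/x) → 1, and the 2nd power of a limit-1 base also → 1.
Limit = 1.

Final answer: 1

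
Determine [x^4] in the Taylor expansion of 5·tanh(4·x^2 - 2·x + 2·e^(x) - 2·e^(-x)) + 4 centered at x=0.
-80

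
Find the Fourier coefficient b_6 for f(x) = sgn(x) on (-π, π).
b_6 = (1/π) ∫_{-π}^{π} f(x)·sin(6x) dx.
Evaluate the integral (use parity and integration by parts as needed): b_6 = 0.

Final answer: 0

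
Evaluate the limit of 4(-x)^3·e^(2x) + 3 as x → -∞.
The product is a 0·∞ indeterminate form at x → -∞.
Rewrite the product as 4(-x)^3 / e^(-2x) (an ∞/∞ form) and apply L'Hôpital, or use the standard hierarchy e^(2|x|) ≫ |(-x)^3| as x → -∞.
The indeterminate product → 0, so the limit = 3.

Final answer: 3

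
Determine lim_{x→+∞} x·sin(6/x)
As x → +∞: let u = 6/x → 0⁺; then x·sin(6/x) = 6·sin(u)/u → 6·1 = 6.
Limit = 6.

Final answer: 6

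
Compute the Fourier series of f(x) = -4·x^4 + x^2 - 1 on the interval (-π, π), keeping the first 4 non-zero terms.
(-196 + 32·π^2)·cos(x) + (13 - 8·π^2)·cos(2·x) + (-76/27 + 32·π^2/9)·cos(3·x) - 4·π^4/5 - 1 + π^2/3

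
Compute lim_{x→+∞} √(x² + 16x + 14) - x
This is an ∞ − ∞ indeterminate form.
Multiply and divide by the conjugate √(x²+16x + 14) + x; the x² terms cancel, leaving (16x + 14)/(√(x²+16x + 14)+x) → 16/2 = 8.
Limit = 8.

Final answer: 8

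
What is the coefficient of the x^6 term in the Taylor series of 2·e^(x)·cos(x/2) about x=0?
Expand to order 6: 2·e^(x)·cos(x/2) = -13·x^6/2560 - 19·x^5/960 - 7·x^4/192 + x^3/12 + 3·x^2/4 + 2·x + 2 + O(x^7).
The coefficient of x^6 is -13/2560.

Final answer: -13/2560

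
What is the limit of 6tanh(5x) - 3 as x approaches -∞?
Evaluate the dominant behaviour as x → -∞; each term tends to a finite value or vanishes.
Limit = -9.

Final answer: -9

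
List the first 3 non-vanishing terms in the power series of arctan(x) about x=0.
x^5/5 - x^3/3 + x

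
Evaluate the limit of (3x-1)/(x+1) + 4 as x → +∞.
Evaluate the dominant behaviour as x → +∞; each term tends to a finite value or vanishes.
Limit = 7.

Final answer: 7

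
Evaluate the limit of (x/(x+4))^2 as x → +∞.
As x → +∞: x/(x+4) = 1/(1 + 4/x) → 1, and the 2nd power of a limit-1 base also → 1.
Limit = 1.

Final answer: 1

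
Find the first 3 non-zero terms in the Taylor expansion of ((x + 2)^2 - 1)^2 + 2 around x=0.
22·x^2 + 24·x + 11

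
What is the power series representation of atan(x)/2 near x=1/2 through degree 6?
atan(1/2)/2 + 2·(x - 1/2)/5 - 4·(x - 1/2)^2/25 - 8·(x - 1/2)^3/375 + 48·(x - 1/2)^4/625 - 608·(x - 1/2)^5/15625 - 704·(x - 1/2)^6/46875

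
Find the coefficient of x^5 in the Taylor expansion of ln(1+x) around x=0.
Expand to order 5: ln(1+x) = x^5/5 - x^4/4 + x^3/3 - x^2/2 + x + O(x^6).
The coefficient of x^5 is 1/5.

Final answer: 1/5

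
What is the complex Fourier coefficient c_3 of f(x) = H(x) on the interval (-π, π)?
Compute the real Fourier coefficients first: a_3 = 0, b_3 = 2/(3·π).
Then c_3 = (a_3 − i·b_3)/2 = -i/(3·π).

Final answer: -i/(3·π)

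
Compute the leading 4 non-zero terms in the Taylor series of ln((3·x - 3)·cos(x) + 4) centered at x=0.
-7·x^4/2 + 3·x^3 - 3·x^2 + 3·x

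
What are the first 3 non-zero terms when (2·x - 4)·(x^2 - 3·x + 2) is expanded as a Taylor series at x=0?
-10·x^2 + 16·x - 8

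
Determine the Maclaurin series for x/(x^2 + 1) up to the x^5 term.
x^5 - x^3 + x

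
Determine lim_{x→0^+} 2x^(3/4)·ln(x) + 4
The product is a 0·∞ indeterminate form at x → 0⁺.
Rewrite the product as 2·ln(x) / x^(-3/4) and apply L'Hôpital, or use the standard hierarchy x^(-3/4) ≫ |ln x| as x → 0⁺.
The indeterminate product → 0, so the limit = 4.

Final answer: 4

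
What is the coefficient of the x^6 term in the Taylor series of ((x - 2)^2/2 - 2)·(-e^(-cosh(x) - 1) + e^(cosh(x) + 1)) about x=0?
Expand to order 6: ((x - 2)^2/2 - 2)·(-e^(-cosh(x) - 1) + e^(cosh(x) + 1)) = x^6·(-e^(-2)/24 + e^(2)/12) + x^5·(-e^(2)/3 + e^(-2)/6) + x^4·(e^(-2)/4 + e^(2)/4) + x^3·(-e^(2) - e^(-2)) + x^2·(-e^(-2)/2 + e^(2)/2) + x·(-2·e^(2) + 2·e^(-2)) + O(x^7).
The coefficient of x^6 is -e^(-2)/24 + e^(2)/12.

Final answer: -e^(-2)/24 + e^(2)/12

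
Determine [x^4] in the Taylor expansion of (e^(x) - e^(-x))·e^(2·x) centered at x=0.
Expand to order 4: (e^(x) - e^(-x))·e^(2·x) = 10·x^4/3 + 13·x^3/3 + 4·x^2 + 2·x + O(x^5).
The coefficient of x^4 is 10/3.

Final answer: 10/3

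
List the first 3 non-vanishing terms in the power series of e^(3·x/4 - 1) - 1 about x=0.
9·x^2·e^(-1)/32 + 3·x·e^(-1)/4 - 1 + e^(-1)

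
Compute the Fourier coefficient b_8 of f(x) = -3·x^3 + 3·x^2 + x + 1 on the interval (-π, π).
b_8 = (1/π) ∫_{-π}^{π} f(x)·sin(8x) dx.
Evaluate the integral (use parity and integration by parts as needed): b_8 = -41/128 + 3·π^2/4.

Final answer: -41/128 + 3·π^2/4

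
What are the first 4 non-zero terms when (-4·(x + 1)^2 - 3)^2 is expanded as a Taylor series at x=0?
64·x^3 + 120·x^2 + 112·x + 49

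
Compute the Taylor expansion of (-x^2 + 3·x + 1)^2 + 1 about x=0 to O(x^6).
x^4 - 6·x^3 + 7·x^2 + 6·x + 2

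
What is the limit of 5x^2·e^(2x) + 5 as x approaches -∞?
The product is a 0·∞ indeterminate form at x → -∞.
Rewrite the product as 5x^2 / e^(-2x) (an ∞/∞ form) and apply L'Hôpital, or use the standard hierarchy e^(2|x|) ≫ |x^2| as x → -∞.
The indeterminate product → 0, so the limit = 5.

Final answer: 5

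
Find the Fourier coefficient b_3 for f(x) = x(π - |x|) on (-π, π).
b_3 = (1/π) ∫_{-π}^{π} f(x)·sin(3x) dx.
Evaluate the integral (use parity and integration by parts as needed): b_3 = 8/(27·π).

Final answer: 8/(27·π)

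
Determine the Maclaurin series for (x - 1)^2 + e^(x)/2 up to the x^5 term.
x^5/240 + x^4/48 + x^3/12 + 5·x^2/4 - 3·x/2 + 3/2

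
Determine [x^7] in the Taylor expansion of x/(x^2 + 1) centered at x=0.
Expand to order 7: x/(x^2 + 1) = -x^7 + x^5 - x^3 + x + O(x^8).
The coefficient of x^7 is -1.

Final answer: -1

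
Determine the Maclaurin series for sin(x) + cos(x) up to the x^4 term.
x^4/24 - x^3/6 - x^2/2 + x + 1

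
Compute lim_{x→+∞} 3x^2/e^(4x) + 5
The quotient is an ∞/∞ indeterminate form as x → +∞.
The exponential denominator e^(4x) dominates the polynomial numerator (e^x ≫ x^2 as x → ∞), so the quotient → 0.
Adding the constant: 0 + 5 = 5. Limit = 5.

Final answer: 5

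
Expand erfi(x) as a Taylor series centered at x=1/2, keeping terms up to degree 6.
erfi(1/2) + 2·e^(1/4)·(x - 1/2)/√(π) + e^(1/4)·(x - 1/2)^2/√(π) + e^(1/4)·(x - 1/2)^3/√(π) + 7·e^(1/4)·(x - 1/2)^4/(12·√(π)) + 5·e^(1/4)·(x - 1/2)^5/(12·√(π)) + 9·e^(1/4)·(x - 1/2)^6/(40·√(π))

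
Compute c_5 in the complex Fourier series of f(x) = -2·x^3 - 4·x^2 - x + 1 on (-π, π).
Compute the real Fourier coefficients first: a_5 = 16/25, b_5 = -4·π^2/5 - 26/125.
Then c_5 = (a_5 − i·b_5)/2 = 8/25 + 13·i/125 + 2·i·π^2/5.

Final answer: 8/25 + 13·i/125 + 2·i·π^2/5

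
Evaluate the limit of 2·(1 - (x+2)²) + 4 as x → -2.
Direct substitution at x = -2 gives 6.

Final answer: 6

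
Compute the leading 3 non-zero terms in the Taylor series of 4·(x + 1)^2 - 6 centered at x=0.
4·x^2 + 8·x - 2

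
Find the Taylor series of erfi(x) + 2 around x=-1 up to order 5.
-erfi(1) + 2 + 2·e·(x + 1)/√(π) - 2·e·(x + 1)^2/√(π) + 2·e·(x + 1)^3/√(π) - 5·e·(x + 1)^4/(3·√(π)) + 19·e·(x + 1)^5/(15·√(π))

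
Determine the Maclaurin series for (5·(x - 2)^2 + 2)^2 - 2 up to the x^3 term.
-200·x^3 + 620·x^2 - 880·x + 482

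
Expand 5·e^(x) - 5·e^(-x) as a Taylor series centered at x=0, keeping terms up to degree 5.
x^5/12 + 5·x^3/3 + 10·x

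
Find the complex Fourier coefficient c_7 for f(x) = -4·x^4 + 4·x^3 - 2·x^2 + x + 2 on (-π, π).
Compute the real Fourier coefficients first: a_7 = 200/2401 + 32·π^2/49, b_7 = 50/343 + 8·π^2/7.
Then c_7 = (a_7 − i·b_7)/2 = 100/2401 + 16·π^2/49 - 4·i·π^2/7 - 25·i/343.

Final answer: 100/2401 + 16·π^2/49 - 4·i·π^2/7 - 25·i/343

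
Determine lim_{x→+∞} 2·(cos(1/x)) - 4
Evaluate the dominant behaviour as x → +∞; each term tends to a finite value or vanishes.
Limit = -2.

Final answer: -2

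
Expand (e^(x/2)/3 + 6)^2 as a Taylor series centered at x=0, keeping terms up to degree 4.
13·x^4/864 + 11·x^3/108 + 5·x^2/9 + 19·x/9 + 361/9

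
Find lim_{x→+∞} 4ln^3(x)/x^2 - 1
The quotient is an ∞/∞ indeterminate form as x → +∞.
The polynomial denominator x^2 dominates the logarithmic numerator (any positive power of x ≫ ln^3(x) as x → ∞), so the quotient → 0.
Adding the constant: 0 - 1 = -1. Limit = -1.

Final answer: -1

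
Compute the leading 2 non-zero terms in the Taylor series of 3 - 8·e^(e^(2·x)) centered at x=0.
-16·e·x - 8·e + 3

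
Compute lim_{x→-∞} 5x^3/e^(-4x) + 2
The quotient is an ∞/∞ indeterminate form as x → -∞.
Compare growth rates of the dominant terms (exponentials ≫ polynomials ≫ logarithms), or apply L'Hôpital's rule; the quotient → 0.
Adding the constant: 0 + 2 = 2. Limit = 2.

Final answer: 2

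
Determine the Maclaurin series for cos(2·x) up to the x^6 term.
-4·x^6/45 + 2·x^4/3 - 2·x^2 + 1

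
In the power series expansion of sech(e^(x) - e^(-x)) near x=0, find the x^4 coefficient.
8/3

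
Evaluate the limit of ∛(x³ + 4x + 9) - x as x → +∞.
This is an ∞ − ∞ indeterminate form.
Multiply by (A² + AB + B²)/(A² + AB + B²) where A = ∛(x³+4x + 9), B = x to use A³ − B³ = (A−B)(A²+AB+B²); the x³ terms cancel, leaving (4x + 9)/(A²+AB+B²) with denominator ~ 3x², so the limit is 0.
Limit = 0.

Final answer: 0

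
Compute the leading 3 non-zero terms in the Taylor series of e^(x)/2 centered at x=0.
x^2/4 + x/2 + 1/2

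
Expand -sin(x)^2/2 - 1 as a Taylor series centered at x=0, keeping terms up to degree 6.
-x^6/45 + x^4/6 - x^2/2 - 1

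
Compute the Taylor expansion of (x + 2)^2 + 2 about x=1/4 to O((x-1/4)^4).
113/16 + 9·(x - 1/4)/2 + (x - 1/4)^2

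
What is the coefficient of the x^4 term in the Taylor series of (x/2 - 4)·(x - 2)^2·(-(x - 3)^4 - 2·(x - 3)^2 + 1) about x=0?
Expand to order 4: (x/2 - 4)·(x - 2)^2·(-(x - 3)^4 - 2·(x - 3)^2 + 1) = 628·x^4 - 1969·x^3 + 3644·x^2 - 3684·x + 1568 + O(x^5).
The coefficient of x^4 is 628.

Final answer: 628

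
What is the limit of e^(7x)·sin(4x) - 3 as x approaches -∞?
Evaluate the dominant behaviour as x → -∞; each term tends to a finite value or vanishes.
Limit = -3.

Final answer: -3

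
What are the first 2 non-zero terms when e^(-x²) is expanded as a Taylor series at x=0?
1 - x^2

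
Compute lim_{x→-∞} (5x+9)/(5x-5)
Evaluate the dominant behaviour as x → -∞; each term tends to a finite value or vanishes.
Limit = 1.

Final answer: 1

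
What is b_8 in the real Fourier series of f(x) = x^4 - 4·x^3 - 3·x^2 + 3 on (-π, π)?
b_8 = (1/π) ∫_{-π}^{π} f(x)·sin(8x) dx.
Evaluate the integral (use parity and integration by parts as needed): b_8 = -3/32 + π^2.

Final answer: -3/32 + π^2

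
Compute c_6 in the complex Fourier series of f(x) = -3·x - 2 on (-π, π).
Compute the real Fourier coefficients first: a_6 = 0, b_6 = 1.
Then c_6 = (a_6 − i·b_6)/2 = -i/2.

Final answer: -i/2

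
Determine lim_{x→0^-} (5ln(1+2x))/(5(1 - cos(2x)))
Both numerator and denominator → 0 as x → 0^-; this is a 0/0 indeterminate form.
Expand each to leading order near x = 0: numerator ~ 10·x, denominator ~ 10·x^2.
The limit of the ratio is -∞.

Final answer: -∞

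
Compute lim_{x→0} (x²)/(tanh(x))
Both numerator and denominator → 0 as x → 0; this is a 0/0 indeterminate form.
Expand each to leading order near x = 0: numerator ~ x^2, denominator ~ x.
The limit of the ratio is 0.

Final answer: 0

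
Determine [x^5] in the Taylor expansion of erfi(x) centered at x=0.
Expand to order 5: erfi(x) = x^5/(5·√(π)) + 2·x^3/(3·√(π)) + 2·x/√(π) + O(x^6).
The coefficient of x^5 is 1/(5·√(π)).

Final answer: 1/(5·√(π))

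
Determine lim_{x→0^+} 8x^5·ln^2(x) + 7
The product is a 0·∞ indeterminate form at x → 0⁺.
Rewrite the product as 8·ln^2(x) / x^(-5) and apply L'Hôpital, or use the standard hierarchy x^(-5) ≫ |ln x|^2 as x → 0⁺.
The indeterminate product → 0, so the limit = 7.

Final answer: 7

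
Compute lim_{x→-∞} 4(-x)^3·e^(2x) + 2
The product is a 0·∞ indeterminate form at x → -∞.
Rewrite the product as 4(-x)^3 / e^(-2x) (an ∞/∞ form) and apply L'Hôpital, or use the standard hierarchy e^(2|x|) ≫ |(-x)^3| as x → -∞.
The indeterminate product → 0, so the limit = 2.

Final answer: 2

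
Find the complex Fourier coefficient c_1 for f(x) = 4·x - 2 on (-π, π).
Compute the real Fourier coefficients first: a_1 = 0, b_1 = 8.
Then c_1 = (a_1 − i·b_1)/2 = -4·i.

Final answer: -4·i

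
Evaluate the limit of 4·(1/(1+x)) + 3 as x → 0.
Direct substitution at x = 0 gives 7.

Final answer: 7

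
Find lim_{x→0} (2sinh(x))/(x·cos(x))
Both numerator and denominator → 0 as x → 0; this is a 0/0 indeterminate form.
Expand each to leading order near x = 0: numerator ~ 2·x, denominator ~ x.
The limit of the ratio is 2.

Final answer: 2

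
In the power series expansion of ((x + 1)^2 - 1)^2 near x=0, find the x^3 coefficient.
Expand to order 3: ((x + 1)^2 - 1)^2 = 4·x^3 + 4·x^2 + O(x^4).
The coefficient of x^3 is 4.

Final answer: 4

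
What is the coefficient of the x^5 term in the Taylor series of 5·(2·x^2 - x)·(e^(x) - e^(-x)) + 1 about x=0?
Expand to order 5: 5·(2·x^2 - x)·(e^(x) - e^(-x)) + 1 = 10·x^5/3 - 5·x^4/3 + 20·x^3 - 10·x^2 + 1 + O(x^6).
The coefficient of x^5 is 10/3.

Final answer: 10/3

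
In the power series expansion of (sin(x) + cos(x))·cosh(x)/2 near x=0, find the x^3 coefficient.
Expand to order 3: (sin(x) + cos(x))·cosh(x)/2 = x^3/6 + x/2 + 1/2 + O(x^4).
The coefficient of x^3 is 1/6.

Final answer: 1/6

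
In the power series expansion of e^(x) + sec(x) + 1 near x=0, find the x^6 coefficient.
Expand to order 6: e^(x) + sec(x) + 1 = 31·x^6/360 + x^5/120 + x^4/4 + x^3/6 + x^2 + x + 3 + O(x^7).
The coefficient of x^6 is 31/360.

Final answer: 31/360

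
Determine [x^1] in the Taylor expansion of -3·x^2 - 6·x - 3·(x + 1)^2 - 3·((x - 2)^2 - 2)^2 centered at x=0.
Expand to order 1: -3·x^2 - 6·x - 3·(x + 1)^2 - 3·((x - 2)^2 - 2)^2 = 36·x - 15 + O(x^2).
The coefficient of x^1 is 36.

Final answer: 36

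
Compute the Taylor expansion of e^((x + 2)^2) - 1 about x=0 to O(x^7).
1847·x^6·e^(4)/90 + 106·x^5·e^(4)/5 + 115·x^4·e^(4)/6 + 44·x^3·e^(4)/3 + 9·x^2·e^(4) + 4·x·e^(4) - 1 + e^(4)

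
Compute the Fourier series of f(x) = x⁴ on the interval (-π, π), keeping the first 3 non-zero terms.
(48 - 8·π^2)·cos(x) + (-3 + 2·π^2)·cos(2·x) + π^4/5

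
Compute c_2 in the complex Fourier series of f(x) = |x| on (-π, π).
Compute the real Fourier coefficients first: a_2 = 0, b_2 = 0.
Then c_2 = (a_2 − i·b_2)/2 = 0.

Final answer: 0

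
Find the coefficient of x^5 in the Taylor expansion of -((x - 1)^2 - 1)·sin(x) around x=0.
Expand to order 5: -((x - 1)^2 - 1)·sin(x) = x^5/6 - x^4/3 - x^3 + 2·x^2 + O(x^6).
The coefficient of x^5 is 1/6.

Final answer: 1/6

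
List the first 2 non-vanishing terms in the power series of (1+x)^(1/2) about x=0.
x/2 + 1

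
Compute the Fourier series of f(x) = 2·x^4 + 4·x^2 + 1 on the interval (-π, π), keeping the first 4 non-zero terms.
(80 - 16·π^2)·cos(x) + (-2 + 4·π^2)·cos(2·x) + (-16·π^2/9 - 16/27)·cos(3·x) + 1 + 4·π^2/3 + 2·π^4/5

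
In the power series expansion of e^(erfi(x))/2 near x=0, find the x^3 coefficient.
Expand to order 3: e^(erfi(x))/2 = x^3·(2/(3·π^(3/2)) + 1/(3·√(π))) + x^2/π + x/√(π) + 1/2 + O(x^4).
The coefficient of x^3 is 2/(3·π^(3/2)) + 1/(3·√(π)).

Final answer: 2/(3·π^(3/2)) + 1/(3·√(π))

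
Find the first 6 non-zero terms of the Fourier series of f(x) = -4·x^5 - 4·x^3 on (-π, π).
(-912 - 8·π^4 + 152·π^2)·sin(x) + (-16·π^2 + 24 + 4·π^4)·sin(2·x) + (-8·π^4/3 - 176/81 + 88·π^2/27)·sin(3·x) + (-π^2/2 + 3/16 + 2·π^4)·sin(4·x) + (-8·π^4/5 - 8·π^2/25 + 48/625)·sin(5·x) + (-8/81 + 16·π^2/27 + 4·π^4/3)·sin(6·x)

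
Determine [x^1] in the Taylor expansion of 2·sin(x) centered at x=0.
Expand to order 1: 2·sin(x) = 2·x + O(x^2).
The coefficient of x^1 is 2.

Final answer: 2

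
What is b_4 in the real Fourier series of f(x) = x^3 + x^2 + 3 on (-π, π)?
b_4 = (1/π) ∫_{-π}^{π} f(x)·sin(4x) dx.
Evaluate the integral (use parity and integration by parts as needed): b_4 = 3/16 - π^2/2.

Final answer: 3/16 - π^2/2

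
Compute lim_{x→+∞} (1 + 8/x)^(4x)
As x → +∞: write (1 + 8/x)^(4x) = ((1 + 8/x)^x)^4 → (e^8)^4 = e^32.
Limit = e^(32).

Final answer: e^(32)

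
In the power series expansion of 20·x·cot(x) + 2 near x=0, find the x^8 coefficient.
Expand to order 8: 20·x·cot(x) + 2 = -4·x^8/945 - 8·x^6/189 - 4·x^4/9 - 20·x^2/3 + 22 + O(x^9).
The coefficient of x^8 is -4/945.

Final answer: -4/945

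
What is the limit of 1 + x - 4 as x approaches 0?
Direct substitution at x = 0 gives -3.

Final answer: -3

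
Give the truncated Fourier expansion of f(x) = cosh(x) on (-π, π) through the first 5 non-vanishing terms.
-cos(x)·sinh(π)/π + 2·cos(2·x)·sinh(π)/(5·π) - cos(3·x)·sinh(π)/(5·π) + 2·cos(4·x)·sinh(π)/(17·π) + sinh(π)/π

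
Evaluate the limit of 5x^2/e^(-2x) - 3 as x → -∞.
The quotient is an ∞/∞ indeterminate form as x → -∞.
Compare growth rates of the dominant terms (exponentials ≫ polynomials ≫ logarithms), or apply L'Hôpital's rule; the quotient → 0.
Adding the constant: 0 - 3 = -3. Limit = -3.

Final answer: -3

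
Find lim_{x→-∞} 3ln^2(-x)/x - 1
The quotient is an ∞/∞ indeterminate form as x → -∞.
Compare growth rates of the dominant terms (exponentials ≫ polynomials ≫ logarithms), or apply L'Hôpital's rule; the quotient → 0.
Adding the constant: 0 - 1 = -1. Limit = -1.

Final answer: -1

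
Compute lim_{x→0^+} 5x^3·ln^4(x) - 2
The product is a 0·∞ indeterminate form at x → 0⁺.
Rewrite the product as 5·ln^4(x) / x^(-3) and apply L'Hôpital, or use the standard hierarchy x^(-3) ≫ |ln x|^4 as x → 0⁺.
The indeterminate product → 0, so the limit = -2.

Final answer: -2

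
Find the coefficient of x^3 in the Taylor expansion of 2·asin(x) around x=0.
Expand to order 3: 2·asin(x) = x^3/3 + 2·x + O(x^4).
The coefficient of x^3 is 1/3.

Final answer: 1/3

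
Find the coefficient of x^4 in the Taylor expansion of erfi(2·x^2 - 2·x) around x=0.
Expand to order 4: erfi(2·x^2 - 2·x) = 16·x^4/√(π) - 16·x^3/(3·√(π)) + 4·x^2/√(π) - 4·x/√(π) + O(x^5).
The coefficient of x^4 is 16/√(π).

Final answer: 16/√(π)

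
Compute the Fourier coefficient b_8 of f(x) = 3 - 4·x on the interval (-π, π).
b_8 = (1/π) ∫_{-π}^{π} f(x)·sin(8x) dx.
Evaluate the integral (use parity and integration by parts as needed): b_8 = 1.

Final answer: 1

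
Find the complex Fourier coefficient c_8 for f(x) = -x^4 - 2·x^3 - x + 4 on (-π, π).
Compute the real Fourier coefficients first: a_8 = 3/256 - π^2/8, b_8 = 13/64 + π^2/2.
Then c_8 = (a_8 − i·b_8)/2 = -π^2/16 + 3/512 - i·π^2/4 - 13·i/128.

Final answer: -π^2/16 + 3/512 - i·π^2/4 - 13·i/128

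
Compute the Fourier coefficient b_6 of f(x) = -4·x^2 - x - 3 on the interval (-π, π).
b_6 = (1/π) ∫_{-π}^{π} f(x)·sin(6x) dx.
Evaluate the integral (use parity and integration by parts as needed): b_6 = 1/3.

Final answer: 1/3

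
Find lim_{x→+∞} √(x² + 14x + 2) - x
As x → +∞: multiply by the conjugate to get (14x+2)/(√(x²+14x+2)+x); the denominator ~ 2x, so the limit is 14/2 = 7.
Limit = 7.

Final answer: 7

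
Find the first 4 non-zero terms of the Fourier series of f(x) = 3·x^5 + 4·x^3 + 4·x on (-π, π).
(-112·π^2 + 6·π^4 + 680)·sin(x) + (-3·π^4 - 41/2 + 11·π^2)·sin(2·x) + (-16·π^2/9 + 104/27 + 2·π^4)·sin(3·x) + (-3·π^4/2 - 125/64 - π^2/8)·sin(4·x)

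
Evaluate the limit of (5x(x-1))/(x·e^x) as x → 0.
Both numerator and denominator → 0 as x → 0; this is a 0/0 indeterminate form.
Expand each to leading order near x = 0: numerator ~ -5·x, denominator ~ x.
The limit of the ratio is -5.

Final answer: -5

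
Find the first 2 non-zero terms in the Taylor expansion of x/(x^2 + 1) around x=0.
-x^3 + x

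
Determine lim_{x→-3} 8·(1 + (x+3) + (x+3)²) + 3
Direct substitution at x = -3 gives 11.

Final answer: 11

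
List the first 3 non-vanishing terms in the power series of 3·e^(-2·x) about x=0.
6·x^2 - 6·x + 3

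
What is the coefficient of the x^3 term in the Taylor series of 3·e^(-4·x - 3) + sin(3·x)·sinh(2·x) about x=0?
Expand to order 3: 3·e^(-4·x - 3) + sin(3·x)·sinh(2·x) = -32·x^3·e^(-3) + x^2·(24·e^(-3) + 6) - 12·x·e^(-3) + 3·e^(-3) + O(x^4).
The coefficient of x^3 is -32·e^(-3).

Final answer: -32·e^(-3)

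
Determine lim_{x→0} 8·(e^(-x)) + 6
Direct substitution at x = 0 gives 14.

Final answer: 14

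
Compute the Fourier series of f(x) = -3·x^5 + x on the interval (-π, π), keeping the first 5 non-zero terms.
(-718 - 6·π^4 + 120·π^2)·sin(x) + (-15·π^2 + 43/2 + 3·π^4)·sin(2·x) + (-2·π^4 - 62/27 + 40·π^2/9)·sin(3·x) + (-15·π^2/8 + 13/64 + 3·π^4/2)·sin(4·x) + (-6·π^4/5 + 106/625 + 24·π^2/25)·sin(5·x)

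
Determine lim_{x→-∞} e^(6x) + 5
Evaluate the dominant behaviour as x → -∞; each term tends to a finite value or vanishes.
Limit = 5.

Final answer: 5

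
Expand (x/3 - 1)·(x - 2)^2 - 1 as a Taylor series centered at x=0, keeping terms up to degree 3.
x^3/3 - 7·x^2/3 + 16·x/3 - 5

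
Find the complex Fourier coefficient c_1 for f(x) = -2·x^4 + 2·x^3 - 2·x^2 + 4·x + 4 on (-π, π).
Compute the real Fourier coefficients first: a_1 = -88 + 16·π^2, b_1 = -16 + 4·π^2.
Then c_1 = (a_1 − i·b_1)/2 = -44 + 8·π^2 - 2·i·π^2 + 8·i.

Final answer: -44 + 8·π^2 - 2·i·π^2 + 8·i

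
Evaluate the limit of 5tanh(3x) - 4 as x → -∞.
Evaluate the dominant behaviour as x → -∞; each term tends to a finite value or vanishes.
Limit = -9.

Final answer: -9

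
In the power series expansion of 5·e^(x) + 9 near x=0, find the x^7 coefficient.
Expand to order 7: 5·e^(x) + 9 = x^7/1008 + x^6/144 + x^5/24 + 5·x^4/24 + 5·x^3/6 + 5·x^2/2 + 5·x + 14 + O(x^8).
The coefficient of x^7 is 1/1008.

Final answer: 1/1008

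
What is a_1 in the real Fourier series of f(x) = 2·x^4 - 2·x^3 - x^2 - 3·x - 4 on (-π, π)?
a_1 = (1/π) ∫_{-π}^{π} f(x)·cos(1x) dx.
Evaluate the integral (use parity and integration by parts as needed): a_1 = 100 - 16·π^2.

Final answer: 100 - 16·π^2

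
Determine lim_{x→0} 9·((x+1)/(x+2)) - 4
Direct substitution at x = 0 gives 1/2.

Final answer: 1/2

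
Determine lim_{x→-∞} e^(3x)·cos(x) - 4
Evaluate the dominant behaviour as x → -∞; each term tends to a finite value or vanishes.
Limit = -4.

Final answer: -4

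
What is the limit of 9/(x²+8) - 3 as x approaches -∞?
Evaluate the dominant behaviour as x → -∞; each term tends to a finite value or vanishes.
Limit = -3.

Final answer: -3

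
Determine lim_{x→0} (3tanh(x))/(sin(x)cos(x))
Both numerator and denominator → 0 as x → 0; this is a 0/0 indeterminate form.
Expand each to leading order near x = 0: numerator ~ 3·x, denominator ~ x.
The limit of the ratio is 3.

Final answer: 3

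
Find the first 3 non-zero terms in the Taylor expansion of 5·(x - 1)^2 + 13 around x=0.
5·x^2 - 10·x + 18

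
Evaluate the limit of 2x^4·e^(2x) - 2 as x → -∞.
The product is a 0·∞ indeterminate form at x → -∞.
Rewrite the product as 2x^4 / e^(-2x) (an ∞/∞ form) and apply L'Hôpital, or use the standard hierarchy e^(2|x|) ≫ |x^4| as x → -∞.
The indeterminate product → 0, so the limit = -2.

Final answer: -2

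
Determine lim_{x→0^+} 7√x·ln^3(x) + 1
The product is a 0·∞ indeterminate form at x → 0⁺.
Rewrite the product as 7·ln^3(x) / x^(-1/2) and apply L'Hôpital, or use the standard hierarchy x^(-1/2) ≫ |ln x|^3 as x → 0⁺.
The indeterminate product → 0, so the limit = 1.

Final answer: 1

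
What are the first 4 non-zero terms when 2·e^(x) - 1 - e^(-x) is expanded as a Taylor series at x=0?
x^4/24 + x^3/2 + x^2/2 + 3·x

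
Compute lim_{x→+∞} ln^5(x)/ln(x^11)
This is an ∞/∞ indeterminate form as x → +∞.
Write ln(x^11) = 11·ln(x), reducing the quotient to ln^4(x)/11 → ∞.
Limit = ∞.

Final answer: ∞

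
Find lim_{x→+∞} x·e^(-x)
Evaluate the dominant behaviour as x → +∞; each term tends to a finite value or vanishes.
Limit = 0.

Final answer: 0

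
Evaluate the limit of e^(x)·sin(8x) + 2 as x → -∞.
Evaluate the dominant behaviour as x → -∞; each term tends to a finite value or vanishes.
Limit = 2.

Final answer: 2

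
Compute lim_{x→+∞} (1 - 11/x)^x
As x → +∞: this is the defining limit (1 - 11/x)^x → e^(-11).
Limit = e^(-11).

Final answer: e^(-11)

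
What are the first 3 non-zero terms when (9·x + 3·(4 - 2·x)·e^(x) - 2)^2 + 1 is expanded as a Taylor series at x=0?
225·x^2 + 300·x + 101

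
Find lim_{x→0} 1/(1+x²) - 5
Direct substitution at x = 0 gives -4.

Final answer: -4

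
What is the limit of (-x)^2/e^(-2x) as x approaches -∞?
This is an ∞/∞ indeterminate form as x → -∞.
Compare growth rates of the dominant terms (exponentials ≫ polynomials ≫ logarithms), or apply L'Hôpital's rule; the quotient → 0.
Limit = 0.

Final answer: 0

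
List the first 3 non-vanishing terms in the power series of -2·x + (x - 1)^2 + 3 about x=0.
x^2 - 4·x + 4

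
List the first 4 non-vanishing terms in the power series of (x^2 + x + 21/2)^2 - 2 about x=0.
2·x^3 + 22·x^2 + 21·x + 433/4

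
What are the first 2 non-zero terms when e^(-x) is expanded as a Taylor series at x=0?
1 - x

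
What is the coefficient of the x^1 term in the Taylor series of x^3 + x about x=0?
Expand to order 1: x^3 + x = x + O(x^2).
The coefficient of x^1 is 1.

Final answer: 1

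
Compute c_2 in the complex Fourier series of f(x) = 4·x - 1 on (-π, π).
Compute the real Fourier coefficients first: a_2 = 0, b_2 = -4.
Then c_2 = (a_2 − i·b_2)/2 = 2·i.

Final answer: 2·i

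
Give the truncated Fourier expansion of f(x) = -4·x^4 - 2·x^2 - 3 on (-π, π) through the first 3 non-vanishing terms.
(-184 + 32·π^2)·cos(x) + (10 - 8·π^2)·cos(2·x) - 4·π^4/5 - 2·π^2/3 - 3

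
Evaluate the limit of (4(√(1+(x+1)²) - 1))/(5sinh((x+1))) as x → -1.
Both numerator and denominator → 0 as x → -1; this is a 0/0 indeterminate form.
Expand each to leading order near x = -1: numerator ~ 2·(x + 1)^2, denominator ~ 5·(x + 1).
The limit of the ratio is 0.

Final answer: 0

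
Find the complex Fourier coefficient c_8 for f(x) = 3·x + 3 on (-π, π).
Compute the real Fourier coefficients first: a_8 = 0, b_8 = -3/4.
Then c_8 = (a_8 − i·b_8)/2 = 3·i/8.

Final answer: 3·i/8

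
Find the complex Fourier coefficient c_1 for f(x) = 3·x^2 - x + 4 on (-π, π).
Compute the real Fourier coefficients first: a_1 = -12, b_1 = -2.
Then c_1 = (a_1 − i·b_1)/2 = -6 + i.

Final answer: -6 + i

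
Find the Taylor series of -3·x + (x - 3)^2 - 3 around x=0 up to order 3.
x^2 - 9·x + 6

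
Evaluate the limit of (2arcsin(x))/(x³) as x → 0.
Both numerator and denominator → 0 as x → 0; this is a 0/0 indeterminate form.
Expand each to leading order near x = 0: numerator ~ 2·x, denominator ~ x^3.
The limit of the ratio is ∞.

Final answer: ∞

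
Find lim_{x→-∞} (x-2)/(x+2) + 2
Evaluate the dominant behaviour as x → -∞; each term tends to a finite value or vanishes.
Limit = 3.

Final answer: 3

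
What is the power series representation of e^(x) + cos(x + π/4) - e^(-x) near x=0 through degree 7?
x^7·(√(2)/10080 + 1/2520) - √(2)·x^6/1440 + x^5·(1/60 - √(2)/240) + √(2)·x^4/48 + x^3·(√(2)/12 + 1/3) - √(2)·x^2/4 + x·(2 - √(2)/2) + √(2)/2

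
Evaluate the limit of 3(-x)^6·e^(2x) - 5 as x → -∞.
The product is a 0·∞ indeterminate form at x → -∞.
Rewrite the product as 3(-x)^6 / e^(-2x) (an ∞/∞ form) and apply L'Hôpital, or use the standard hierarchy e^(2|x|) ≫ |(-x)^6| as x → -∞.
The indeterminate product → 0, so the limit = -5.

Final answer: -5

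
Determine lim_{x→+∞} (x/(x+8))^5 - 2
As x → +∞: x/(x+8) = 1/(1 + 8/x) → 1, and the 5th power of a limit-1 base also → 1; with the additive constant, 1 - 2 = -1.
Limit = -1.

Final answer: -1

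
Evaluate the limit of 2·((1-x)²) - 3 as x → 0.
Direct substitution at x = 0 gives -1.

Final answer: -1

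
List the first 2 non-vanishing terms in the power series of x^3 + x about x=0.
x^3 + x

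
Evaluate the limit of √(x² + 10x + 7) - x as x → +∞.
This is an ∞ − ∞ indeterminate form.
Multiply and divide by the conjugate √(x²+10x + 7) + x; the x² terms cancel, leaving (10x + 7)/(√(x²+10x + 7)+x) → 10/2 = 5.
Limit = 5.

Final answer: 5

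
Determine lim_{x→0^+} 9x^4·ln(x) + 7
The product is a 0·∞ indeterminate form at x → 0⁺.
Rewrite the product as 9·ln(x) / x^(-4) and apply L'Hôpital, or use the standard hierarchy x^(-4) ≫ |ln x| as x → 0⁺.
The indeterminate product → 0, so the limit = 7.

Final answer: 7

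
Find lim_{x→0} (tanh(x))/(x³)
Both numerator and denominator → 0 as x → 0; this is a 0/0 indeterminate form.
Expand each to leading order near x = 0: numerator ~ x, denominator ~ x^3.
The limit of the ratio is ∞.

Final answer: ∞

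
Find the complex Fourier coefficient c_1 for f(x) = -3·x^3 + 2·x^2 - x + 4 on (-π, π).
Compute the real Fourier coefficients first: a_1 = -8, b_1 = 34 - 6·π^2.
Then c_1 = (a_1 − i·b_1)/2 = -4 - 17·i + 3·i·π^2.

Final answer: -4 - 17·i + 3·i·π^2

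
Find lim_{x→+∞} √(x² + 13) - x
This is an ∞ − ∞ indeterminate form.
Multiply and divide by the conjugate √(x²+13) + x; the x² terms cancel, leaving 13/(√(x²+13)+x) → 0.
Limit = 0.

Final answer: 0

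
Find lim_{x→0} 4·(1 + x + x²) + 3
Direct substitution at x = 0 gives 7.

Final answer: 7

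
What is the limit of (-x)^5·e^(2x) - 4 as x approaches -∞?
The product is a 0·∞ indeterminate form at x → -∞.
Rewrite the product as (-x)^5 / e^(-2x) (an ∞/∞ form) and apply L'Hôpital, or use the standard hierarchy e^(2|x|) ≫ |(-x)^5| as x → -∞.
The indeterminate product → 0, so the limit = -4.

Final answer: -4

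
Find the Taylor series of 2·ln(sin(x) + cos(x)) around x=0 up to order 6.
-64·x^6/45 + 4·x^5/3 - 4·x^4/3 + 4·x^3/3 - 2·x^2 + 2·x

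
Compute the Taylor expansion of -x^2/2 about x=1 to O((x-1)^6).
-1/2 - (x - 1) - (x - 1)^2/2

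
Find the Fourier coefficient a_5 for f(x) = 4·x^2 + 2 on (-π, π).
a_5 = (1/π) ∫_{-π}^{π} f(x)·cos(5x) dx.
Evaluate the integral (use parity and integration by parts as needed): a_5 = -16/25.

Final answer: -16/25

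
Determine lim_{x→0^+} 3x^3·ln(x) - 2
The product is a 0·∞ indeterminate form at x → 0⁺.
Rewrite the product as 3·ln(x) / x^(-3) and apply L'Hôpital, or use the standard hierarchy x^(-3) ≫ |ln x| as x → 0⁺.
The indeterminate product → 0, so the limit = -2.

Final answer: -2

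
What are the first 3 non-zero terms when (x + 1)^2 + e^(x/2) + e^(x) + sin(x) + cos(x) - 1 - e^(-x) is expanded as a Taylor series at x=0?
5·x^2/8 + 11·x/2 + 2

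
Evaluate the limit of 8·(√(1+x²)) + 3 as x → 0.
Direct substitution at x = 0 gives 11.

Final answer: 11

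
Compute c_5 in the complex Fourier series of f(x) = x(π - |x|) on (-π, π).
Compute the real Fourier coefficients first: a_5 = 0, b_5 = 8/(125·π).
Then c_5 = (a_5 − i·b_5)/2 = -4·i/(125·π).

Final answer: -4·i/(125·π)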